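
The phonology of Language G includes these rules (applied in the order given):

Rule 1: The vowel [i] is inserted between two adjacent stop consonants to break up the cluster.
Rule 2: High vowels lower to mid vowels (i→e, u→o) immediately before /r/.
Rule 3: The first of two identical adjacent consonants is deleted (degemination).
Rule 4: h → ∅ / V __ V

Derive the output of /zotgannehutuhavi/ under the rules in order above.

zotiganeutuavi

Rule 1 (stop-cluster i-epenthesis): /t/ and /g/ form a stop–stop cluster, so [i] is inserted between them. /zotgannehutuhavi/ → zotigannehutuhavi.
Rule 2 (pre-rhotic lowering): no segment meets the environment; /zotigannehutuhavi/ is unchanged.
Rule 3 (degemination): /nn/ is a geminate; the first /n/ deletes. /zotigannehutuhavi/ → zotiganehutuhavi.
Rule 4 (intervocalic h-deletion): /h/ occurs between vowels /e/ and /u/, so it deletes. /h/ occurs between vowels /u/ and /a/, so it deletes. /zotiganehutuhavi/ → zotiganeutuavi.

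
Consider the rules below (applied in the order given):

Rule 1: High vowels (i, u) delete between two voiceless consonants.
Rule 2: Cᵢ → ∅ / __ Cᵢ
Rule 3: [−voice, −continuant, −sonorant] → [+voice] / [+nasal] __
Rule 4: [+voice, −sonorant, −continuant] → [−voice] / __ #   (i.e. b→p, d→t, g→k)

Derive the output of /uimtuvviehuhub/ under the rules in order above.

uimduviehup

Rule 1 (high vowel syncope): /u/ is a high vowel flanked by voiceless consonants /h/ and /h/, so it deletes. /uimtuvviehuhub/ → uimtuvviehhub.
Rule 2 (degemination): /vv/ is a geminate; the first /v/ deletes. /hh/ is a geminate; the first /h/ deletes. /uimtuvviehhub/ → uimtuviehub.
Rule 3 (post-nasal voicing): /t/ is a voiceless stop immediately after the nasal /m/, so it voices to [d]. /uimtuviehub/ → uimduviehub.
Rule 4 (final devoicing): /b/ is a voiced stop in word-final position, so it devoices to [p]. /uimduviehub/ → uimduviehup.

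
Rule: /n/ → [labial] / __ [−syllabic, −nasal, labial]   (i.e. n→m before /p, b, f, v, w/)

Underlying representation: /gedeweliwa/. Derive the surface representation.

No segment of /gedeweliwa/ meets the structural description of the rule, so the form surfaces unchanged.

gedeweliwa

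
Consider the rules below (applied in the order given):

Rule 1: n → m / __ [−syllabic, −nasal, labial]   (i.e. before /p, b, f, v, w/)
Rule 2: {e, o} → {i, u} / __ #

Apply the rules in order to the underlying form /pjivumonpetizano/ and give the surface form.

Rule 1 (nasal place assimilation): /n/ precedes the labial consonant /p/, so it assimilates in place to [m]. /pjivumonpetizano/ → pjivumompetizano.
Rule 2 (final vowel raising): /o/ is a mid vowel in word-final position, so it raises to [u]. /pjivumompetizano/ → pjivumompetizanu.

pjivumompetizanu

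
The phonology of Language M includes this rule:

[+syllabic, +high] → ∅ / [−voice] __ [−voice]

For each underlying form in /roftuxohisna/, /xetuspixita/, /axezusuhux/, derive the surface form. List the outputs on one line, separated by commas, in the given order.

/roftuxohisna/: /u/ is a high vowel flanked by voiceless consonants /t/ and /x/, so it deletes. /i/ is a high vowel flanked by voiceless consonants /h/ and /s/, so it deletes. → [roftxohsna].
/xetuspixita/: /u/ is a high vowel flanked by voiceless consonants /t/ and /s/, so it deletes. /i/ is a high vowel flanked by voiceless consonants /p/ and /x/, so it deletes. /i/ is a high vowel flanked by voiceless consonants /x/ and /t/, so it deletes. → [xetspxta].
/axezusuhux/: /u/ is a high vowel flanked by voiceless consonants /s/ and /h/, so it deletes. /u/ is a high vowel flanked by voiceless consonants /h/ and /x/, so it deletes. → [axezushx].

roftxohsna, xetspxta, axezushx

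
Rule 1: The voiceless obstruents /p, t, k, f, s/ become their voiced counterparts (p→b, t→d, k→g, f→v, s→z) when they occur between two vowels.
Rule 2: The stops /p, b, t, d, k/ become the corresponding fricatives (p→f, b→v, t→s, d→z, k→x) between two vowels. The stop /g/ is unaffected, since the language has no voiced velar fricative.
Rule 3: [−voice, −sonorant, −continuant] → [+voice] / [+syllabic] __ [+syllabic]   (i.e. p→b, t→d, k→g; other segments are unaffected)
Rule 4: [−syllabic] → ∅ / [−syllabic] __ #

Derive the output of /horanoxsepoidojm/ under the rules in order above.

horanoxsevoizoj

Rule 1 (intervocalic voicing): /p/ is a voiceless obstruent between vowels /e/ and /o/, so it voices to [b]. /horanoxsepoidojm/ → horanoxseboidojm.
Rule 2 (intervocalic spirantization): /b/ is a stop between vowels /e/ and /o/, so it spirantizes to the fricative [v]. /d/ is a stop between vowels /i/ and /o/, so it spirantizes to the fricative [z]. /horanoxseboidojm/ → horanoxsevoizojm.
Rule 3 (intervocalic voicing): no segment meets the environment; /horanoxsevoizojm/ is unchanged.
Rule 4 (final cluster simplification): /m/ is the second consonant of a word-final cluster /jm/, so it deletes. /horanoxsevoizojm/ → horanoxsevoizoj.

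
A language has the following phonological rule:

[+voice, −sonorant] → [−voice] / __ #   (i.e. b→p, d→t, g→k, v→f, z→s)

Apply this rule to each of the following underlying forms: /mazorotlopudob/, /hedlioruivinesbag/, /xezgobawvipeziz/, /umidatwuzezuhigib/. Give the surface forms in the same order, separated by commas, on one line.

/mazorotlopudob/: /b/ is a voiced obstruent in word-final position, so it devoices to [p]. → [mazorotlopudop].
/hedlioruivinesbag/: /g/ is a voiced obstruent in word-final position, so it devoices to [k]. → [hedlioruivinesbak].
/xezgobawvipeziz/: /z/ is a voiced obstruent in word-final position, so it devoices to [s]. → [xezgobawvipezis].
/umidatwuzezuhigib/: /b/ is a voiced obstruent in word-final position, so it devoices to [p]. → [umidatwuzezuhigip].

mazorotlopudop, hedlioruivinesbak, xezgobawvipezis, umidatwuzezuhigip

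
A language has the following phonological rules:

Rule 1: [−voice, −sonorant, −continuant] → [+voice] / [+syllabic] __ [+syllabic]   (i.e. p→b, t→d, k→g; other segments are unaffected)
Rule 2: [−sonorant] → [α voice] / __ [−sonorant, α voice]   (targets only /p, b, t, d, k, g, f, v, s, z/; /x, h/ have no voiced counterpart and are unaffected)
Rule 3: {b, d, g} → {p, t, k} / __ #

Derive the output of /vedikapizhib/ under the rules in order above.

Rule 1 (intervocalic voicing): /k/ is a voiceless stop between vowels /i/ and /a/, so it voices to [g]. /p/ is a voiceless stop between vowels /a/ and /i/, so it voices to [b]. /vedikapizhib/ → vedigabizhib.
Rule 2 (regressive voicing assimilation): /z/ precedes the voiceless obstruent /h/, so it devoices to [s] by assimilation. /vedigabizhib/ → vedigabishib.
Rule 3 (final devoicing): /b/ is a voiced stop in word-final position, so it devoices to [p]. /vedigabishib/ → vedigabiship.

vedigabiship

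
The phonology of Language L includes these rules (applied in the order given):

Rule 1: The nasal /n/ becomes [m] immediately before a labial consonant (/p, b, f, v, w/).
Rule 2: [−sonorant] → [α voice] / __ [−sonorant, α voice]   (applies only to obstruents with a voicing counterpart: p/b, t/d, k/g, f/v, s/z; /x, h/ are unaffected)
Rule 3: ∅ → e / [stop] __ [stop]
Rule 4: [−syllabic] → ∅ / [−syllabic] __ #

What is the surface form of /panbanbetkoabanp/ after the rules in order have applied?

pambambetekoabam

Rule 1 (nasal place assimilation): /n/ precedes the labial consonant /b/, so it assimilates in place to [m]. /n/ precedes the labial consonant /b/, so it assimilates in place to [m]. /n/ precedes the labial consonant /p/, so it assimilates in place to [m]. /panbanbetkoabanp/ → pambambetkoabamp.
Rule 2 (regressive voicing assimilation): no segment meets the environment; /pambambetkoabamp/ is unchanged.
Rule 3 (stop-cluster e-epenthesis): /t/ and /k/ form a stop–stop cluster, so [e] is inserted between them. /pambambetkoabamp/ → pambambetekoabamp.
Rule 4 (final cluster simplification): /p/ is the second consonant of a word-final cluster /mp/, so it deletes. /pambambetekoabamp/ → pambambetekoabam.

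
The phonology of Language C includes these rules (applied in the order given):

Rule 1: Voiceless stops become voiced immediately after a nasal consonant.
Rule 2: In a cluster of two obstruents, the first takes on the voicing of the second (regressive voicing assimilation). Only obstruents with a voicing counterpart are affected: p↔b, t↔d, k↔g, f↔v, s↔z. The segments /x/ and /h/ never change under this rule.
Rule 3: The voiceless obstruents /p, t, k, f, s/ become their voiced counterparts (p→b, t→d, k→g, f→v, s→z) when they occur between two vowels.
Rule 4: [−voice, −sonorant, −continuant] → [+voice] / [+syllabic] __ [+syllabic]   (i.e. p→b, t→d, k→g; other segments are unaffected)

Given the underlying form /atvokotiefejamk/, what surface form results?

advogodievejamg

Rule 1 (post-nasal voicing): /k/ is a voiceless stop immediately after the nasal /m/, so it voices to [g]. /atvokotiefejamk/ → atvokotiefejamg.
Rule 2 (regressive voicing assimilation): /t/ precedes the voiced obstruent /v/, so it voices to [d] by assimilation. /atvokotiefejamg/ → advokotiefejamg.
Rule 3 (intervocalic voicing): /k/ is a voiceless obstruent between vowels /o/ and /o/, so it voices to [g]. /t/ is a voiceless obstruent between vowels /o/ and /i/, so it voices to [d]. /f/ is a voiceless obstruent between vowels /e/ and /e/, so it voices to [v]. /advokotiefejamg/ → advogodievejamg.
Rule 4 (intervocalic voicing): no segment meets the environment; /advogodievejamg/ is unchanged.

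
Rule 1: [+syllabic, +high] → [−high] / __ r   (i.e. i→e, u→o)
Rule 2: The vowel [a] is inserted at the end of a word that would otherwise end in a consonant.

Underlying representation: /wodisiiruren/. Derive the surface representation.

wodisierorena

Rule 1 (pre-rhotic lowering): /i/ is a high vowel immediately before /r/, so it lowers to [e]. /u/ is a high vowel immediately before /r/, so it lowers to [o]. /wodisiiruren/ → wodisieroren.
Rule 2 (final a-epenthesis): the form ends in the consonant /n/, so [a] is inserted word-finally. /wodisieroren/ → wodisierorena.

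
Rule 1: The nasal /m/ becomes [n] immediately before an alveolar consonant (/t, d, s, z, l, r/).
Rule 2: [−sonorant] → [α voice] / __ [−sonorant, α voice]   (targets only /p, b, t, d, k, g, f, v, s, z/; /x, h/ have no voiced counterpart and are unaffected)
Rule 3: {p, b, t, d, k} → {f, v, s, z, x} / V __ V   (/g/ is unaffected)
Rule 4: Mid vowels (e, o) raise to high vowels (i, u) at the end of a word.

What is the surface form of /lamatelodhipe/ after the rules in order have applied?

Rule 1 (nasal place assimilation): no segment meets the environment; /lamatelodhipe/ is unchanged.
Rule 2 (regressive voicing assimilation): /d/ precedes the voiceless obstruent /h/, so it devoices to [t] by assimilation. /lamatelodhipe/ → lamatelothipe.
Rule 3 (intervocalic spirantization): /t/ is a stop between vowels /a/ and /e/, so it spirantizes to the fricative [s]. /p/ is a stop between vowels /i/ and /e/, so it spirantizes to the fricative [f]. /lamatelothipe/ → lamaselothife.
Rule 4 (final vowel raising): /e/ is a mid vowel in word-final position, so it raises to [i]. /lamaselothife/ → lamaselothifi.

lamaselothifi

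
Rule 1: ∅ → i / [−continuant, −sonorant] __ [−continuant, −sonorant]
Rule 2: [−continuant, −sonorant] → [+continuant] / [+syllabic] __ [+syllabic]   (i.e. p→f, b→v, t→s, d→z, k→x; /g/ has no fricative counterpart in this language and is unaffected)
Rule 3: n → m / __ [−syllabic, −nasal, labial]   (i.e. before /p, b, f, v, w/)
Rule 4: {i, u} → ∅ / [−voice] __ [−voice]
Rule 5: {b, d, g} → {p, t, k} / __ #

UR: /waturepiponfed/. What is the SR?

wasureffomfet

Rule 1 (stop-cluster i-epenthesis): no segment meets the environment; /waturepiponfed/ is unchanged.
Rule 2 (intervocalic spirantization): /t/ is a stop between vowels /a/ and /u/, so it spirantizes to the fricative [s]. /p/ is a stop between vowels /e/ and /i/, so it spirantizes to the fricative [f]. /p/ is a stop between vowels /i/ and /o/, so it spirantizes to the fricative [f]. /waturepiponfed/ → wasurefifonfed.
Rule 3 (nasal place assimilation): /n/ precedes the labial consonant /f/, so it assimilates in place to [m]. /wasurefifonfed/ → wasurefifomfed.
Rule 4 (high vowel syncope): /i/ is a high vowel flanked by voiceless consonants /f/ and /f/, so it deletes. /wasurefifomfed/ → wasureffomfed.
Rule 5 (final devoicing): /d/ is a voiced stop in word-final position, so it devoices to [t]. /wasureffomfed/ → wasureffomfet.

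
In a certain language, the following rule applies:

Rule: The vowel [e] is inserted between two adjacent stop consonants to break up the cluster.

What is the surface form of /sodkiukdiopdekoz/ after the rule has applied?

/d/ and /k/ form a stop–stop cluster, so [e] is inserted between them.
/k/ and /d/ form a stop–stop cluster, so [e] is inserted between them.
/p/ and /d/ form a stop–stop cluster, so [e] is inserted between them.
Surface form: [sodekiukediopedekoz].

sodekiukediopedekoz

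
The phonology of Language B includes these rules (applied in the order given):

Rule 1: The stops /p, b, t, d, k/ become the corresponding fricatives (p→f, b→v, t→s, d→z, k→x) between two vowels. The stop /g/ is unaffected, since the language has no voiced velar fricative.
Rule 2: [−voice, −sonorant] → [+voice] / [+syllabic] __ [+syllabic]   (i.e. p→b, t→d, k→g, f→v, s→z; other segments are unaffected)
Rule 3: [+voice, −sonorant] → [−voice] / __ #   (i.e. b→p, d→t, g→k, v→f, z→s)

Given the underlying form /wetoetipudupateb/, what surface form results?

Rule 1 (intervocalic spirantization): /t/ is a stop between vowels /e/ and /o/, so it spirantizes to the fricative [s]. /t/ is a stop between vowels /e/ and /i/, so it spirantizes to the fricative [s]. /p/ is a stop between vowels /i/ and /u/, so it spirantizes to the fricative [f]. /d/ is a stop between vowels /u/ and /u/, so it spirantizes to the fricative [z]. /p/ is a stop between vowels /u/ and /a/, so it spirantizes to the fricative [f]. /t/ is a stop between vowels /a/ and /e/, so it spirantizes to the fricative [s]. /wetoetipudupateb/ → wesoesifuzufaseb.
Rule 2 (intervocalic voicing): /s/ is a voiceless obstruent between vowels /e/ and /o/, so it voices to [z]. /s/ is a voiceless obstruent between vowels /e/ and /i/, so it voices to [z]. /f/ is a voiceless obstruent between vowels /i/ and /u/, so it voices to [v]. /f/ is a voiceless obstruent between vowels /u/ and /a/, so it voices to [v]. /s/ is a voiceless obstruent between vowels /a/ and /e/, so it voices to [z]. /wesoesifuzufaseb/ → wezoezivuzuvazeb.
Rule 3 (final devoicing): /b/ is a voiced obstruent in word-final position, so it devoices to [p]. /wezoezivuzuvazeb/ → wezoezivuzuvazep.

wezoezivuzuvazep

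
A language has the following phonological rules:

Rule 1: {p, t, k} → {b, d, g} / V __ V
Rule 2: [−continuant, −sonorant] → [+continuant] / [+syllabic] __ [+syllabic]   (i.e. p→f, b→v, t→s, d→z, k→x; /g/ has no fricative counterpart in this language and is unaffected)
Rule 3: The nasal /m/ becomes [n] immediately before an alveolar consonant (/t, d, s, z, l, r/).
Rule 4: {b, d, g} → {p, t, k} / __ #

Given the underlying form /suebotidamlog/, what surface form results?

Rule 1 (intervocalic voicing): /t/ is a voiceless stop between vowels /o/ and /i/, so it voices to [d]. /suebotidamlog/ → suebodidamlog.
Rule 2 (intervocalic spirantization): /b/ is a stop between vowels /e/ and /o/, so it spirantizes to the fricative [v]. /d/ is a stop between vowels /o/ and /i/, so it spirantizes to the fricative [z]. /d/ is a stop between vowels /i/ and /a/, so it spirantizes to the fricative [z]. /suebodidamlog/ → suevozizamlog.
Rule 3 (nasal place assimilation): /m/ precedes the alveolar consonant /l/, so it assimilates in place to [n]. /suevozizamlog/ → suevozizanlog.
Rule 4 (final devoicing): /g/ is a voiced stop in word-final position, so it devoices to [k]. /suevozizanlog/ → suevozizanlok.

suevozizanlok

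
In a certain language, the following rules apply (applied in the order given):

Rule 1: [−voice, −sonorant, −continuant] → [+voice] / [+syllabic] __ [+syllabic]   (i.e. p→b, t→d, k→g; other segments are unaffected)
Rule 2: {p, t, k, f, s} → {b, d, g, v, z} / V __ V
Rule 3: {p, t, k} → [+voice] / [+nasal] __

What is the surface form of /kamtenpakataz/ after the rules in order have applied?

kamdenbagadaz

Rule 1 (intervocalic voicing): /k/ is a voiceless stop between vowels /a/ and /a/, so it voices to [g]. /t/ is a voiceless stop between vowels /a/ and /a/, so it voices to [d]. /kamtenpakataz/ → kamtenpagadaz.
Rule 2 (intervocalic voicing): no segment meets the environment; /kamtenpagadaz/ is unchanged.
Rule 3 (post-nasal voicing): /t/ is a voiceless stop immediately after the nasal /m/, so it voices to [d]. /p/ is a voiceless stop immediately after the nasal /n/, so it voices to [b]. /kamtenpagadaz/ → kamdenbagadaz.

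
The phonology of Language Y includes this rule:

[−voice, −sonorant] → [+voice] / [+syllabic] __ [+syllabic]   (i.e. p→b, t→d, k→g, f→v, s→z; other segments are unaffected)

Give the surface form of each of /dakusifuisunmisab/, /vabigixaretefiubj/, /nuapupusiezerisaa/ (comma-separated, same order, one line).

/dakusifuisunmisab/: /k/ is a voiceless obstruent between vowels /a/ and /u/, so it voices to [g]. /s/ is a voiceless obstruent between vowels /u/ and /i/, so it voices to [z]. /f/ is a voiceless obstruent between vowels /i/ and /u/, so it voices to [v]. /s/ is a voiceless obstruent between vowels /i/ and /u/, so it voices to [z]. /s/ is a voiceless obstruent between vowels /i/ and /a/, so it voices to [z]. → [daguzivuizunmizab].
/vabigixaretefiubj/: /t/ is a voiceless obstruent between vowels /e/ and /e/, so it voices to [d]. /f/ is a voiceless obstruent between vowels /e/ and /i/, so it voices to [v]. → [vabigixaredeviubj].
/nuapupusiezerisaa/: /p/ is a voiceless obstruent between vowels /a/ and /u/, so it voices to [b]. /p/ is a voiceless obstruent between vowels /u/ and /u/, so it voices to [b]. /s/ is a voiceless obstruent between vowels /u/ and /i/, so it voices to [z]. /s/ is a voiceless obstruent between vowels /i/ and /a/, so it voices to [z]. → [nuabubuziezerizaa].

daguzivuizunmizab, vabigixaredeviubj, nuabubuziezerizaa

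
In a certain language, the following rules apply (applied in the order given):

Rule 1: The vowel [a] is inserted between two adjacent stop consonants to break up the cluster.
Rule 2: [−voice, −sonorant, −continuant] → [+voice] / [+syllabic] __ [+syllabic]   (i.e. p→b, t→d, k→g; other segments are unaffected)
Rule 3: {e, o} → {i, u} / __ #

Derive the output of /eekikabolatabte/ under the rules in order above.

Rule 1 (stop-cluster a-epenthesis): /b/ and /t/ form a stop–stop cluster, so [a] is inserted between them. /eekikabolatabte/ → eekikabolatabate.
Rule 2 (intervocalic voicing): /k/ is a voiceless stop between vowels /e/ and /i/, so it voices to [g]. /k/ is a voiceless stop between vowels /i/ and /a/, so it voices to [g]. /t/ is a voiceless stop between vowels /a/ and /a/, so it voices to [d]. /t/ is a voiceless stop between vowels /a/ and /e/, so it voices to [d]. /eekikabolatabate/ → eegigaboladabade.
Rule 3 (final vowel raising): /e/ is a mid vowel in word-final position, so it raises to [i]. /eegigaboladabade/ → eegigaboladabadi.

eegigaboladabadi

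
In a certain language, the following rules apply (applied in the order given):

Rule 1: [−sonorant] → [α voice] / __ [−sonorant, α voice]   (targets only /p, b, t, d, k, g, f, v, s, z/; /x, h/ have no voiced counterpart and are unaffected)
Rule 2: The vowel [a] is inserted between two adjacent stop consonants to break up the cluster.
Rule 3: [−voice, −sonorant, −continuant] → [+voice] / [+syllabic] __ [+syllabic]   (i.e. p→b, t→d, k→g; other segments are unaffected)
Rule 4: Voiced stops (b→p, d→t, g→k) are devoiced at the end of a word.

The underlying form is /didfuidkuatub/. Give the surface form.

ditfuidaguadup

Rule 1 (regressive voicing assimilation): /d/ precedes the voiceless obstruent /f/, so it devoices to [t] by assimilation. /d/ precedes the voiceless obstruent /k/, so it devoices to [t] by assimilation. /didfuidkuatub/ → ditfuitkuatub.
Rule 2 (stop-cluster a-epenthesis): /t/ and /k/ form a stop–stop cluster, so [a] is inserted between them. /ditfuitkuatub/ → ditfuitakuatub.
Rule 3 (intervocalic voicing): /t/ is a voiceless stop between vowels /i/ and /a/, so it voices to [d]. /k/ is a voiceless stop between vowels /a/ and /u/, so it voices to [g]. /t/ is a voiceless stop between vowels /a/ and /u/, so it voices to [d]. /ditfuitakuatub/ → ditfuidaguadub.
Rule 4 (final devoicing): /b/ is a voiced stop in word-final position, so it devoices to [p]. /ditfuidaguadub/ → ditfuidaguadup.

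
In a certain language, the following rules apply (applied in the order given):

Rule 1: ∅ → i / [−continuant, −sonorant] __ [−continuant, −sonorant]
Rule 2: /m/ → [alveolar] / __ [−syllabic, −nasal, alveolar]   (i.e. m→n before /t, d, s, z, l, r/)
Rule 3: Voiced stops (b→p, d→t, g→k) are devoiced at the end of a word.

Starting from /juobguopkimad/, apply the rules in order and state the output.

juobiguopikimat

Rule 1 (stop-cluster i-epenthesis): /b/ and /g/ form a stop–stop cluster, so [i] is inserted between them. /p/ and /k/ form a stop–stop cluster, so [i] is inserted between them. /juobguopkimad/ → juobiguopikimad.
Rule 2 (nasal place assimilation): no segment meets the environment; /juobiguopikimad/ is unchanged.
Rule 3 (final devoicing): /d/ is a voiced stop in word-final position, so it devoices to [t]. /juobiguopikimad/ → juobiguopikimat.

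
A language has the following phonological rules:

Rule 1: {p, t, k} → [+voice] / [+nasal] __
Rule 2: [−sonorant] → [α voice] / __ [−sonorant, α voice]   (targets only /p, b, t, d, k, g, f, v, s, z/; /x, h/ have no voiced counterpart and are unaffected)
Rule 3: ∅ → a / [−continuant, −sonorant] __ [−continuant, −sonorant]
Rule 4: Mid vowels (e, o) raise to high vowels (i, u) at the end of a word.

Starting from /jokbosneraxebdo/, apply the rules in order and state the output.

Rule 1 (post-nasal voicing): no segment meets the environment; /jokbosneraxebdo/ is unchanged.
Rule 2 (regressive voicing assimilation): /k/ precedes the voiced obstruent /b/, so it voices to [g] by assimilation. /jokbosneraxebdo/ → jogbosneraxebdo.
Rule 3 (stop-cluster a-epenthesis): /g/ and /b/ form a stop–stop cluster, so [a] is inserted between them. /b/ and /d/ form a stop–stop cluster, so [a] is inserted between them. /jogbosneraxebdo/ → jogabosneraxebado.
Rule 4 (final vowel raising): /o/ is a mid vowel in word-final position, so it raises to [u]. /jogabosneraxebado/ → jogabosneraxebadu.

jogabosneraxebadu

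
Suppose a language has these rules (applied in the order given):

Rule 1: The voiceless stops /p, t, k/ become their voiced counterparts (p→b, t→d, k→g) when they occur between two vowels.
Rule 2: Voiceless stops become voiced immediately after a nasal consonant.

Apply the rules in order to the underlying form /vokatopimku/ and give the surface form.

vogadobimgu

Rule 1 (intervocalic voicing): /k/ is a voiceless stop between vowels /o/ and /a/, so it voices to [g]. /t/ is a voiceless stop between vowels /a/ and /o/, so it voices to [d]. /p/ is a voiceless stop between vowels /o/ and /i/, so it voices to [b]. /vokatopimku/ → vogadobimku.
Rule 2 (post-nasal voicing): /k/ is a voiceless stop immediately after the nasal /m/, so it voices to [g]. /vogadobimku/ → vogadobimgu.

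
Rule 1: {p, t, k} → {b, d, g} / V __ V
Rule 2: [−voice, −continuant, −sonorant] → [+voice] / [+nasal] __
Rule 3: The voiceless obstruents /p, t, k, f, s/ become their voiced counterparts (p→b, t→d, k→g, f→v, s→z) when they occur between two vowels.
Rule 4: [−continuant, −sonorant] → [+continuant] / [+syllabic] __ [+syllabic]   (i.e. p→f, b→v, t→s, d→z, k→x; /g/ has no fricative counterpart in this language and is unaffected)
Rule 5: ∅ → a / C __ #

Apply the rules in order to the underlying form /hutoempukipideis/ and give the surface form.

Rule 1 (intervocalic voicing): /t/ is a voiceless stop between vowels /u/ and /o/, so it voices to [d]. /k/ is a voiceless stop between vowels /u/ and /i/, so it voices to [g]. /p/ is a voiceless stop between vowels /i/ and /i/, so it voices to [b]. /hutoempukipideis/ → hudoempugibideis.
Rule 2 (post-nasal voicing): /p/ is a voiceless stop immediately after the nasal /m/, so it voices to [b]. /hudoempugibideis/ → hudoembugibideis.
Rule 3 (intervocalic voicing): no segment meets the environment; /hudoembugibideis/ is unchanged.
Rule 4 (intervocalic spirantization): /d/ is a stop between vowels /u/ and /o/, so it spirantizes to the fricative [z]. /b/ is a stop between vowels /i/ and /i/, so it spirantizes to the fricative [v]. /d/ is a stop between vowels /i/ and /e/, so it spirantizes to the fricative [z]. /hudoembugibideis/ → huzoembugivizeis.
Rule 5 (final a-epenthesis): the form ends in the consonant /s/, so [a] is inserted word-finally. /huzoembugivizeis/ → huzoembugivizeisa.

huzoembugivizeisa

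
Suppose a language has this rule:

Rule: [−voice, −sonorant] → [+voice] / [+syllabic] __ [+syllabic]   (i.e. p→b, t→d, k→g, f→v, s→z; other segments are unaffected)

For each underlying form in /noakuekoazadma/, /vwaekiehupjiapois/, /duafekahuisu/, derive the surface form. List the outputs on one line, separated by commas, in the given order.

/noakuekoazadma/: /k/ is a voiceless obstruent between vowels /a/ and /u/, so it voices to [g]. /k/ is a voiceless obstruent between vowels /e/ and /o/, so it voices to [g]. → [noaguegoazadma].
/vwaekiehupjiapois/: /k/ is a voiceless obstruent between vowels /e/ and /i/, so it voices to [g]. /p/ is a voiceless obstruent between vowels /a/ and /o/, so it voices to [b]. → [vwaegiehupjiabois].
/duafekahuisu/: /f/ is a voiceless obstruent between vowels /a/ and /e/, so it voices to [v]. /k/ is a voiceless obstruent between vowels /e/ and /a/, so it voices to [g]. /s/ is a voiceless obstruent between vowels /i/ and /u/, so it voices to [z]. → [duavegahuizu].

noaguegoazadma, vwaegiehupjiabois, duavegahuizu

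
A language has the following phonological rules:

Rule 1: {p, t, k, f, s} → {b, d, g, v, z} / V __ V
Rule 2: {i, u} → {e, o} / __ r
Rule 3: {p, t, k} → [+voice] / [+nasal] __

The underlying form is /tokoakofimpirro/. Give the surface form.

togoagovimberro

Rule 1 (intervocalic voicing): /k/ is a voiceless obstruent between vowels /o/ and /o/, so it voices to [g]. /k/ is a voiceless obstruent between vowels /a/ and /o/, so it voices to [g]. /f/ is a voiceless obstruent between vowels /o/ and /i/, so it voices to [v]. /tokoakofimpirro/ → togoagovimpirro.
Rule 2 (pre-rhotic lowering): /i/ is a high vowel immediately before /r/, so it lowers to [e]. /togoagovimpirro/ → togoagovimperro.
Rule 3 (post-nasal voicing): /p/ is a voiceless stop immediately after the nasal /m/, so it voices to [b]. /togoagovimperro/ → togoagovimberro.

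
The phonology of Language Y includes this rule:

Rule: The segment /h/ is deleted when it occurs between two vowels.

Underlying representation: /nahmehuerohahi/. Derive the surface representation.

nahmeueroai

/h/ occurs between vowels /e/ and /u/, so it deletes.
/h/ occurs between vowels /o/ and /a/, so it deletes.
/h/ occurs between vowels /a/ and /i/, so it deletes.
Surface form: [nahmeueroai].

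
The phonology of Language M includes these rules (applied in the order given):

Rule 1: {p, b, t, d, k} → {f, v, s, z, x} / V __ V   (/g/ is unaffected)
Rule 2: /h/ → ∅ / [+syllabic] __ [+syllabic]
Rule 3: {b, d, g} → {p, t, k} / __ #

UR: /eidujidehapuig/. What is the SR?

Rule 1 (intervocalic spirantization): /d/ is a stop between vowels /i/ and /u/, so it spirantizes to the fricative [z]. /d/ is a stop between vowels /i/ and /e/, so it spirantizes to the fricative [z]. /p/ is a stop between vowels /a/ and /u/, so it spirantizes to the fricative [f]. /eidujidehapuig/ → eizujizehafuig.
Rule 2 (intervocalic h-deletion): /h/ occurs between vowels /e/ and /a/, so it deletes. /eizujizehafuig/ → eizujizeafuig.
Rule 3 (final devoicing): /g/ is a voiced stop in word-final position, so it devoices to [k]. /eizujizeafuig/ → eizujizeafuik.

eizujizeafuik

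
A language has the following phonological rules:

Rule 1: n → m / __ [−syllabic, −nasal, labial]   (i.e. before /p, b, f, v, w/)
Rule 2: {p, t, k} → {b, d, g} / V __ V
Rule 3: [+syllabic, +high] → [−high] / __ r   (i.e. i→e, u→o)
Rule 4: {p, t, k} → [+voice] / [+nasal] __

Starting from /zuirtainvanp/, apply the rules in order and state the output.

Rule 1 (nasal place assimilation): /n/ precedes the labial consonant /v/, so it assimilates in place to [m]. /n/ precedes the labial consonant /p/, so it assimilates in place to [m]. /zuirtainvanp/ → zuirtaimvamp.
Rule 2 (intervocalic voicing): no segment meets the environment; /zuirtaimvamp/ is unchanged.
Rule 3 (pre-rhotic lowering): /i/ is a high vowel immediately before /r/, so it lowers to [e]. /zuirtaimvamp/ → zuertaimvamp.
Rule 4 (post-nasal voicing): /p/ is a voiceless stop immediately after the nasal /m/, so it voices to [b]. /zuertaimvamp/ → zuertaimvamb.

zuertaimvamb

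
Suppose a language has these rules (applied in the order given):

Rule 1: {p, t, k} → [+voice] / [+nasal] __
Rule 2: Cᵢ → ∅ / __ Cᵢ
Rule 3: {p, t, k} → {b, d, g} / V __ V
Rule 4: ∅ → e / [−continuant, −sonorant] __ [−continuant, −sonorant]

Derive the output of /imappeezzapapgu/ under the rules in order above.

Rule 1 (post-nasal voicing): no segment meets the environment; /imappeezzapapgu/ is unchanged.
Rule 2 (degemination): /pp/ is a geminate; the first /p/ deletes. /zz/ is a geminate; the first /z/ deletes. /imappeezzapapgu/ → imapeezapapgu.
Rule 3 (intervocalic voicing): /p/ is a voiceless stop between vowels /a/ and /e/, so it voices to [b]. /p/ is a voiceless stop between vowels /a/ and /a/, so it voices to [b]. /imapeezapapgu/ → imabeezabapgu.
Rule 4 (stop-cluster e-epenthesis): /p/ and /g/ form a stop–stop cluster, so [e] is inserted between them. /imabeezabapgu/ → imabeezabapegu.

imabeezabapegu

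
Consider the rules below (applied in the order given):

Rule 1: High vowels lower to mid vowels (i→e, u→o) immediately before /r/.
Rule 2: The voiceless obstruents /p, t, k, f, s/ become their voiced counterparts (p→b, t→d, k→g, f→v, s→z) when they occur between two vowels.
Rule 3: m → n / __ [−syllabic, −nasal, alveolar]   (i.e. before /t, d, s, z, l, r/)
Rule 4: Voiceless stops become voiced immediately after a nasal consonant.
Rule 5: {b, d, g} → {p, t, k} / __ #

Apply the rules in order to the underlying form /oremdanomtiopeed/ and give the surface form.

orendanondiobeet

Rule 1 (pre-rhotic lowering): no segment meets the environment; /oremdanomtiopeed/ is unchanged.
Rule 2 (intervocalic voicing): /p/ is a voiceless obstruent between vowels /o/ and /e/, so it voices to [b]. /oremdanomtiopeed/ → oremdanomtiobeed.
Rule 3 (nasal place assimilation): /m/ precedes the alveolar consonant /d/, so it assimilates in place to [n]. /m/ precedes the alveolar consonant /t/, so it assimilates in place to [n]. /oremdanomtiobeed/ → orendanontiobeed.
Rule 4 (post-nasal voicing): /t/ is a voiceless stop immediately after the nasal /n/, so it voices to [d]. /orendanontiobeed/ → orendanondiobeed.
Rule 5 (final devoicing): /d/ is a voiced stop in word-final position, so it devoices to [t]. /orendanondiobeed/ → orendanondiobeet.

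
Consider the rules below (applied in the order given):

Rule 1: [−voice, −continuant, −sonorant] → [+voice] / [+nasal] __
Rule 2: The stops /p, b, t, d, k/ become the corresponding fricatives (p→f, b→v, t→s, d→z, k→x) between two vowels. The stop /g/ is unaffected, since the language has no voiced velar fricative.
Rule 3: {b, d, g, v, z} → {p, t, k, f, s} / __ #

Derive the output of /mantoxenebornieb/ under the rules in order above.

Rule 1 (post-nasal voicing): /t/ is a voiceless stop immediately after the nasal /n/, so it voices to [d]. /mantoxenebornieb/ → mandoxenebornieb.
Rule 2 (intervocalic spirantization): /b/ is a stop between vowels /e/ and /o/, so it spirantizes to the fricative [v]. /mandoxenebornieb/ → mandoxenevornieb.
Rule 3 (final devoicing): /b/ is a voiced obstruent in word-final position, so it devoices to [p]. /mandoxenevornieb/ → mandoxenevorniep.

mandoxenevorniep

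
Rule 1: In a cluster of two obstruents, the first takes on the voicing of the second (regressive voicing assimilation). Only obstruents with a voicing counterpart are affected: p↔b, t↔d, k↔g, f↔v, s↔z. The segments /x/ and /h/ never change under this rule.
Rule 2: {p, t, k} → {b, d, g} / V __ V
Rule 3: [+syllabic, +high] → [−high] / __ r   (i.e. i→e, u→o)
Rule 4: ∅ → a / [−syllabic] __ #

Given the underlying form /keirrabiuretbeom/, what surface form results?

Rule 1 (regressive voicing assimilation): /t/ precedes the voiced obstruent /b/, so it voices to [d] by assimilation. /keirrabiuretbeom/ → keirrabiuredbeom.
Rule 2 (intervocalic voicing): no segment meets the environment; /keirrabiuredbeom/ is unchanged.
Rule 3 (pre-rhotic lowering): /i/ is a high vowel immediately before /r/, so it lowers to [e]. /u/ is a high vowel immediately before /r/, so it lowers to [o]. /keirrabiuredbeom/ → keerrabioredbeom.
Rule 4 (final a-epenthesis): the form ends in the consonant /m/, so [a] is inserted word-finally. /keerrabioredbeom/ → keerrabioredbeoma.

keerrabioredbeoma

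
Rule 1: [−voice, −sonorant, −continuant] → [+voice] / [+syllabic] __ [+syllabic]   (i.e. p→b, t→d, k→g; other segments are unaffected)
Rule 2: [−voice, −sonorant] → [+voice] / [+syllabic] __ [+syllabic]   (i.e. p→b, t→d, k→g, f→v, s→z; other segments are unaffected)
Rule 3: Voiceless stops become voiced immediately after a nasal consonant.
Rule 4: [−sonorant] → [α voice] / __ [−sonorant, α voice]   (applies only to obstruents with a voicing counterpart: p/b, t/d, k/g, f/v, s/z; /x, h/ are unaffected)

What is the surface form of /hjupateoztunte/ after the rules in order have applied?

hjubadeostunde

Rule 1 (intervocalic voicing): /p/ is a voiceless stop between vowels /u/ and /a/, so it voices to [b]. /t/ is a voiceless stop between vowels /a/ and /e/, so it voices to [d]. /hjupateoztunte/ → hjubadeoztunte.
Rule 2 (intervocalic voicing): no segment meets the environment; /hjubadeoztunte/ is unchanged.
Rule 3 (post-nasal voicing): /t/ is a voiceless stop immediately after the nasal /n/, so it voices to [d]. /hjubadeoztunte/ → hjubadeoztunde.
Rule 4 (regressive voicing assimilation): /z/ precedes the voiceless obstruent /t/, so it devoices to [s] by assimilation. /hjubadeoztunde/ → hjubadeostunde.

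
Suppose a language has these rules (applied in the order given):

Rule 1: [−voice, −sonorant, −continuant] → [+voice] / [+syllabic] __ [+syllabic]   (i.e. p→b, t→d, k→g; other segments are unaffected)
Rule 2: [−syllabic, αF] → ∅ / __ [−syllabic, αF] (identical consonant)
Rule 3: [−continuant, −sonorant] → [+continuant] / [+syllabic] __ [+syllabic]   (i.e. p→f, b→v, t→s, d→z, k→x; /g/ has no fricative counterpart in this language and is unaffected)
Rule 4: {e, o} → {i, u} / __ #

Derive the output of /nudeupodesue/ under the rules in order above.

Rule 1 (intervocalic voicing): /p/ is a voiceless stop between vowels /u/ and /o/, so it voices to [b]. /nudeupodesue/ → nudeubodesue.
Rule 2 (degemination): no segment meets the environment; /nudeubodesue/ is unchanged.
Rule 3 (intervocalic spirantization): /d/ is a stop between vowels /u/ and /e/, so it spirantizes to the fricative [z]. /b/ is a stop between vowels /u/ and /o/, so it spirantizes to the fricative [v]. /d/ is a stop between vowels /o/ and /e/, so it spirantizes to the fricative [z]. /nudeubodesue/ → nuzeuvozesue.
Rule 4 (final vowel raising): /e/ is a mid vowel in word-final position, so it raises to [i]. /nuzeuvozesue/ → nuzeuvozesui.

nuzeuvozesui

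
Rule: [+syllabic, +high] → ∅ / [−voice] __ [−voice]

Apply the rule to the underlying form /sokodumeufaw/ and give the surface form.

No segment of /sokodumeufaw/ meets the structural description of the rule, so the form surfaces unchanged.

sokodumeufaw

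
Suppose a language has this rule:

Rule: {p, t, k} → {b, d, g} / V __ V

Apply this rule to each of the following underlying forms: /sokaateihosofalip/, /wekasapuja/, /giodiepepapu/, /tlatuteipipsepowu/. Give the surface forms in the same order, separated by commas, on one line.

/sokaateihosofalip/: /k/ is a voiceless stop between vowels /o/ and /a/, so it voices to [g]. /t/ is a voiceless stop between vowels /a/ and /e/, so it voices to [d]. → [sogaadeihosofalip].
/wekasapuja/: /k/ is a voiceless stop between vowels /e/ and /a/, so it voices to [g]. /p/ is a voiceless stop between vowels /a/ and /u/, so it voices to [b]. → [wegasabuja].
/giodiepepapu/: /p/ is a voiceless stop between vowels /e/ and /e/, so it voices to [b]. /p/ is a voiceless stop between vowels /e/ and /a/, so it voices to [b]. /p/ is a voiceless stop between vowels /a/ and /u/, so it voices to [b]. → [giodiebebabu].
/tlatuteipipsepowu/: /t/ is a voiceless stop between vowels /a/ and /u/, so it voices to [d]. /t/ is a voiceless stop between vowels /u/ and /e/, so it voices to [d]. /p/ is a voiceless stop between vowels /i/ and /i/, so it voices to [b]. /p/ is a voiceless stop between vowels /e/ and /o/, so it voices to [b]. → [tladudeibipsebowu].

sogaadeihosofalip, wegasabuja, giodiebebabu, tladudeibipsebowu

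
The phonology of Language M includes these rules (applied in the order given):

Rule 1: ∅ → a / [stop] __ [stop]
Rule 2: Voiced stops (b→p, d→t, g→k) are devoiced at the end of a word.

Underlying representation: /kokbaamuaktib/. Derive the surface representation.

kokabaamuakatip

Rule 1 (stop-cluster a-epenthesis): /k/ and /b/ form a stop–stop cluster, so [a] is inserted between them. /k/ and /t/ form a stop–stop cluster, so [a] is inserted between them. /kokbaamuaktib/ → kokabaamuakatib.
Rule 2 (final devoicing): /b/ is a voiced stop in word-final position, so it devoices to [p]. /kokabaamuakatib/ → kokabaamuakatip.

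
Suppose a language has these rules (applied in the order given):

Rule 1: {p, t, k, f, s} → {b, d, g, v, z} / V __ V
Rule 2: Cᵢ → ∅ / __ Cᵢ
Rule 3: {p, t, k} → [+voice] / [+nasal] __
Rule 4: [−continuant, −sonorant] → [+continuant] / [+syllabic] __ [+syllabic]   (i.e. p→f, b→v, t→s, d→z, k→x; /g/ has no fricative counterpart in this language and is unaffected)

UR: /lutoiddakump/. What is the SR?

luzoizagumb

Rule 1 (intervocalic voicing): /t/ is a voiceless obstruent between vowels /u/ and /o/, so it voices to [d]. /k/ is a voiceless obstruent between vowels /a/ and /u/, so it voices to [g]. /lutoiddakump/ → ludoiddagump.
Rule 2 (degemination): /dd/ is a geminate; the first /d/ deletes. /ludoiddagump/ → ludoidagump.
Rule 3 (post-nasal voicing): /p/ is a voiceless stop immediately after the nasal /m/, so it voices to [b]. /ludoidagump/ → ludoidagumb.
Rule 4 (intervocalic spirantization): /d/ is a stop between vowels /u/ and /o/, so it spirantizes to the fricative [z]. /d/ is a stop between vowels /i/ and /a/, so it spirantizes to the fricative [z]. /ludoidagumb/ → luzoizagumb.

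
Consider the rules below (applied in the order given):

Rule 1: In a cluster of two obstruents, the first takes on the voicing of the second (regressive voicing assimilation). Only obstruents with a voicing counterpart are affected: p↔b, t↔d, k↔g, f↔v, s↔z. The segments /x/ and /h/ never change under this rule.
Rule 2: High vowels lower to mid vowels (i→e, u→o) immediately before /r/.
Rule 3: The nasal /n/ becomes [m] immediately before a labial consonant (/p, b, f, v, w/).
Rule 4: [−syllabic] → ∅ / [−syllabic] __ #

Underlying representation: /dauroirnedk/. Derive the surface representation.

Rule 1 (regressive voicing assimilation): /d/ precedes the voiceless obstruent /k/, so it devoices to [t] by assimilation. /dauroirnedk/ → dauroirnetk.
Rule 2 (pre-rhotic lowering): /u/ is a high vowel immediately before /r/, so it lowers to [o]. /i/ is a high vowel immediately before /r/, so it lowers to [e]. /dauroirnetk/ → daoroernetk.
Rule 3 (nasal place assimilation): no segment meets the environment; /daoroernetk/ is unchanged.
Rule 4 (final cluster simplification): /k/ is the second consonant of a word-final cluster /tk/, so it deletes. /daoroernetk/ → daoroernet.

daoroernet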